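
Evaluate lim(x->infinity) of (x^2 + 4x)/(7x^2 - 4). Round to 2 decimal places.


For limits at infinity with equal-degree polynomials,
we compare leading coefficients.
Numerator leading term: x^2
Denominator leading term: 7x^2
Divide both by x^2:
lim = (1 + 4/x) / (7 - 4/x^2)
As x -> infinity, the 1/x and 1/x^2 terms vanish:
= 1/7 ≈ 0.14

0.14


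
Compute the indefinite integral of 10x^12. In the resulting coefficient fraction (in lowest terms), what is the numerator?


Apply the power rule for integration:
integral of ax^n dx = a/(n+1) * x^(n+1) + C
integral of 10x^12 dx
= 10/13 * x^13 + C
The coefficient in lowest terms is 10/13, and its numerator is 10

10


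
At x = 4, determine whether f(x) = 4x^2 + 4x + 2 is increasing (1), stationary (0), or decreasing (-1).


Compute f'(x) to determine behavior:
f'(x) = 8x + 4
f'(4) = 8 * 4 + 4
= 32 + 4
= 36
Since f'(4) > 0, the function is increasing (1)

1


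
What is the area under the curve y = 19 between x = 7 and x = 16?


The area under a constant function y = 19 is a rectangle.
Width = 16 - 7 = 9
Height = 19
Area = width * height
= 9 * 19
= 171

171


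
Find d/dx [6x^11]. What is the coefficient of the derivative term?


We apply the power rule: d/dx [ax^n] = a*n * x^(n-1)
d/dx [6x^11]
= 6 * 11 * x^(11-1)
= 66x^10
The coefficient is 66

66


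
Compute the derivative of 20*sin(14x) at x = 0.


Apply the chain rule to differentiate 20*sin(14x):
d/dx [20*sin(14x)]
= 20 * cos(14x) * d/dx(14x)
= 20 * 14 * cos(14x)
= 280 * cos(14x)
Evaluate at x = 0:
= 280 * cos(0)
= 280 * 1
= 280

280


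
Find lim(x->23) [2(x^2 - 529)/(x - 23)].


Direct substitution gives 0/0, so we factor the numerator.
Factor: 2(x^2 - 529) = 2 * (x - 23)(x + 23)
Cancel the common factor (x - 23):
2(x^2 - 529)/(x - 23) = 2 * (x + 23)
Now substitute x = 23:
= 2 * (23 + 23) = 92

92


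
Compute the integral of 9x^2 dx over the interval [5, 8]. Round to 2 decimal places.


Find the antiderivative of 9x^2:
F(x) = 9/3 * x^3
Apply the Fundamental Theorem of Calculus:
F(8) - F(5)
= 9/3 * 8^3 - 9/3 * 5^3
= 9/3 * (512 - 125)
= 9/3 * 387
= 1161 = 1161.00

1161.00


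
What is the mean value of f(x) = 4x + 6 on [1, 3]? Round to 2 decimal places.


Average value = 1/(b-a) * integral from a to b of f(x) dx
First compute the integral of 4x + 6:
F(x) = 2x^2 + 6x
F(3) = 2 * 9 + 6 * 3 = 36
F(1) = 2 * 1 + 6 * 1 = 8
Integral = 36 - 8 = 28
Average = 28 / (3 - 1) = 28 / 2
= 14 = 14.00

14.00


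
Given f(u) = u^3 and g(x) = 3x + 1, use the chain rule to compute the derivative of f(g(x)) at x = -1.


Using the chain rule: (f(g(x)))' = f'(g(x)) * g'(x)
First, find g(-1):
g(-1) = 3 * (-1) + 1 = -2
Next, f'(u) = 3u^2
And g'(x) = 3
So f'(g(-1)) * g'(-1)
= 3 * (-2)^2 * 3
= 3 * 4 * 3
= 36

36


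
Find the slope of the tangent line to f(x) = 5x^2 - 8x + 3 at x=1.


The slope of the tangent line equals f'(x) at the point.
f(x) = 5x^2 - 8x + 3
f'(x) = 10x - 8
At x = 1:
f'(1) = 10 * 1 - 8
= 10 - 8
= 2

2


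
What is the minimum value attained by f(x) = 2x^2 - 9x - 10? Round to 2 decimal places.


For a quadratic f(x) = ax^2 + bx + c with a > 0, the minimum is at the vertex.
Vertex x-coordinate: x = -b/(2a)
x = -(-9) / (2 * 2)
x = 9/4
Substitute back to find the minimum value:
f(9/4) = 2 * (9/4)^2 - 9 * (9/4) - 10
= 81/8 - 81/4 - 10
= -161/8 ≈ -20.13

-20.13


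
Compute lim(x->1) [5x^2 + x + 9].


Since polynomials are continuous, we use direct substitution.
lim(x->1) of 5x^2 + x + 9
= 5 * 1^2 + 1 * 1 + 9
= 5 + 1 + 9
= 15

15


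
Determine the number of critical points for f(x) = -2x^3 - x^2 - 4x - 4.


Find where f'(x) = 0:
f(x) = -2x^3 - x^2 - 4x - 4
f'(x) = -6x^2 - 2x - 4
This is a quadratic in x. Use the discriminant to count real roots.
Discriminant = (-2)^2 - 4 * (-6) * (-4)
= 4 - 96
= -92
Since discriminant < 0, f'(x) = 0 has no real solutions.
Number of critical points: 0

0


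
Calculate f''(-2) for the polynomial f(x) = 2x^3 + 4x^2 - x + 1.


First derivative:
f'(x) = 6x^2 + 8x - 1
Second derivative:
f''(x) = 12x + 8
Substitute x = -2:
f''(-2) = 12 * (-2) + 8
= -24 + 8
= -16

-16


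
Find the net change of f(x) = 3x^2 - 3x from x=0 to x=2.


Net change = f(b) - f(a)
f(x) = 3x^2 - 3x
Compute f(2):
f(2) = 3 * 2^2 - 3 * 2 + 0
= 12 - 6 + 0
= 6
Compute f(0):
f(0) = 3 * 0^2 - 3 * 0 + 0
= 0 + 0 + 0
= 0
Net change = 6 - 0 = 6

6


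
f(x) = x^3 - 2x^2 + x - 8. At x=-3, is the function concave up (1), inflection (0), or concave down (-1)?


Concavity is determined by the sign of f''(x).
f(x) = x^3 - 2x^2 + x - 8
f'(x) = 3x^2 - 4x + 1
f''(x) = 6x - 4
f''(-3) = 6 * (-3) - 4
= -18 - 4
= -22
Since f''(-3) < 0, the function is concave down (-1)

-1


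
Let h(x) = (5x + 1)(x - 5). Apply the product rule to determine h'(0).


Let u(x) = 5x + 1 and v(x) = x - 5
u'(x) = 5
v'(x) = 1
Product rule: h'(x) = u'(x)*v(x) + u(x)*v'(x)
= 5 * (x - 5) + (5x + 1) * 1
At x = 0:
u(0) = 5 * 0 + 1 = 1
v(0) = 1 * 0 - 5 = -5
h'(0) = 5 * (-5) + 1 * 1
= -25 + 1
= -24

-24


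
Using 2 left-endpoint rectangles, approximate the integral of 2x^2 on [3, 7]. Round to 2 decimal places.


Left Riemann sum uses left endpoints of each subinterval.
Interval: [3, 7], n = 2
dx = (7 - 3) / 2 = 2
Left endpoints: [3, 5]
f values: [18, 50]
Sum = dx * (sum of f values)
= 2 * 68
= 136 = 136.00

136.00


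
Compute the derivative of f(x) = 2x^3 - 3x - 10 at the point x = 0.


Differentiate f(x) = 2x^3 - 3x - 10 term by term:
f'(x) = 6x^2 - 3
Substitute x = 0:
f'(0) = 6 * 0^2 + 0 * 0 - 3
= 0 + 0 - 3
= -3

-3


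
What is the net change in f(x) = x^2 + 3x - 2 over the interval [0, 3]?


Net change = f(b) - f(a)
f(x) = x^2 + 3x - 2
Compute f(3):
f(3) = 1 * 3^2 + 3 * 3 - 2
= 9 + 9 - 2
= 16
Compute f(0):
f(0) = 1 * 0^2 + 3 * 0 - 2
= 0 + 0 - 2
= -2
Net change = 16 - (-2) = 18

18


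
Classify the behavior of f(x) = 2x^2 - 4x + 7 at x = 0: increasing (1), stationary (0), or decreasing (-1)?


Compute f'(x) to determine behavior:
f'(x) = 4x - 4
f'(0) = 4 * 0 - 4
= 0 - 4
= -4
Since f'(0) < 0, the function is decreasing (-1)

-1


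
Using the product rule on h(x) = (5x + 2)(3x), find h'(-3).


Let u(x) = 5x + 2 and v(x) = 3x
u'(x) = 5
v'(x) = 3
Product rule: h'(x) = u'(x)*v(x) + u(x)*v'(x)
= 5 * (3x) + (5x + 2) * 3
At x = -3:
u(-3) = 5 * (-3) + 2 = -13
v(-3) = 3 * (-3) + 0 = -9
h'(-3) = 5 * (-9) + (-13) * 3
= -45 - 39
= -84

-84


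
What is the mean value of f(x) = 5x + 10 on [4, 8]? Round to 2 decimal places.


Average value = 1/(b-a) * integral from a to b of f(x) dx
First compute the integral of 5x + 10:
F(x) = (5/2)x^2 + 10x
F(8) = 5/2 * 64 + 10 * 8 = 240
F(4) = 5/2 * 16 + 10 * 4 = 80
Integral = 240 - 80 = 160
Average = 160 / (8 - 4) = 160 / 4
= 40 = 40.00

40.00


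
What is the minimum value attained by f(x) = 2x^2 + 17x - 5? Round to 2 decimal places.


For a quadratic f(x) = ax^2 + bx + c with a > 0, the minimum is at the vertex.
Vertex x-coordinate: x = -b/(2a)
x = -(17) / (2 * 2)
x = -17/4
Substitute back to find the minimum value:
f(-17/4) = 2 * (-17/4)^2 + 17 * (-17/4) - 5
= 289/8 - 289/4 - 5
= -329/8 ≈ -41.13

-41.13


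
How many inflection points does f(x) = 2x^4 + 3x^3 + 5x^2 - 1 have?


Inflection points occur where f''(x) = 0 and concavity changes.
f(x) = 2x^4 + 3x^3 + 5x^2 - 1
f'(x) = 8x^3 + 9x^2 + 10x
f''(x) = 24x^2 + 18x + 10
This is a quadratic in x. Use the discriminant to count real roots.
Discriminant = (18)^2 - 4 * 24 * 10
= 324 - 960
= -636
Since discriminant < 0, f''(x) = 0 has no real solutions.
Number of inflection points: 0

0


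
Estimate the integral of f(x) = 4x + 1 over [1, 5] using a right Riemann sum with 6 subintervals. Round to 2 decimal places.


Right Riemann sum uses right endpoints of each subinterval.
Interval: [1, 5], n = 6
dx = (5 - 1) / 6 = 2/3
Right endpoints: [5/3, 7/3, 3, 11/3, 13/3, 5]
f values: [23/3, 31/3, 13, 47/3, 55/3, 21]
Sum = dx * (sum of f values)
= 2/3 * 86
= 172/3 ≈ 57.33

57.33


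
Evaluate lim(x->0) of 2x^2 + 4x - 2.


Since polynomials are continuous, we use direct substitution.
lim(x->0) of 2x^2 + 4x - 2
= 2 * 0^2 + 4 * 0 - 2
= 0 + 0 - 2
= -2

-2


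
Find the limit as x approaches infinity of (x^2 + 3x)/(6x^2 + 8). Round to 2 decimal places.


For limits at infinity with equal-degree polynomials,
we compare leading coefficients.
Numerator leading term: x^2
Denominator leading term: 6x^2
Divide both by x^2:
lim = (1 + 3/x) / (6 + 8/x^2)
As x -> infinity, the 1/x and 1/x^2 terms vanish:
= 1/6 ≈ 0.17

0.17


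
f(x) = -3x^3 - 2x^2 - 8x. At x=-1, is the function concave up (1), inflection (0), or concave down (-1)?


Concavity is determined by the sign of f''(x).
f(x) = -3x^3 - 2x^2 - 8x
f'(x) = -9x^2 - 4x - 8
f''(x) = -18x - 4
f''(-1) = -18 * (-1) - 4
= 18 - 4
= 14
Since f''(-1) > 0, the function is concave up (1)

1


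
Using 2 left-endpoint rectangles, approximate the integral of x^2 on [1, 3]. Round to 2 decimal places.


Left Riemann sum uses left endpoints of each subinterval.
Interval: [1, 3], n = 2
dx = (3 - 1) / 2 = 1
Left endpoints: [1, 2]
f values: [1, 4]
Sum = dx * (sum of f values)
= 1 * 5
= 5 = 5.00

5.00


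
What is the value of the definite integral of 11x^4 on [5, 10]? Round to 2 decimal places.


Find the antiderivative of 11x^4:
F(x) = 11/5 * x^5
Apply the Fundamental Theorem of Calculus:
F(10) - F(5)
= 11/5 * 10^5 - 11/5 * 5^5
= 11/5 * (100000 - 3125)
= 11/5 * 96875
= 213125 = 213125.00

213125.00


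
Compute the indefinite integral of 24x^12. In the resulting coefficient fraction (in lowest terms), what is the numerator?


Apply the power rule for integration:
integral of ax^n dx = a/(n+1) * x^(n+1) + C
integral of 24x^12 dx
= 24/13 * x^13 + C
The coefficient in lowest terms is 24/13, and its numerator is 24

24


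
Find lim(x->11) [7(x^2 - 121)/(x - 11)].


Direct substitution gives 0/0, so we factor the numerator.
Factor: 7(x^2 - 121) = 7 * (x - 11)(x + 11)
Cancel the common factor (x - 11):
7(x^2 - 121)/(x - 11) = 7 * (x + 11)
Now substitute x = 11:
= 7 * (11 + 11) = 154

154


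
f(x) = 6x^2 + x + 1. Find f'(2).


Differentiate term by term using power and sum rules:
f(x) = 6x^2 + x + 1
f'(x) = 12x + 1
Substitute x = 2:
f'(2) = 12 * 2 + 1
= 24 + 1
= 25

25


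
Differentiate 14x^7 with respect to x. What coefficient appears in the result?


We apply the power rule: d/dx [ax^n] = a*n * x^(n-1)
d/dx [14x^7]
= 14 * 7 * x^(7-1)
= 98x^6
The coefficient is 98

98


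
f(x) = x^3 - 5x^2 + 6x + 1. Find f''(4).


First derivative:
f'(x) = 3x^2 - 10x + 6
Second derivative:
f''(x) = 6x - 10
Substitute x = 4:
f''(4) = 6 * 4 - 10
= 24 - 10
= 14

14


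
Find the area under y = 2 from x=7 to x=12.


The area under a constant function y = 2 is a rectangle.
Width = 12 - 7 = 5
Height = 2
Area = width * height
= 5 * 2
= 10

10


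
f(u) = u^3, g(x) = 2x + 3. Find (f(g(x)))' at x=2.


Using the chain rule: (f(g(x)))' = f'(g(x)) * g'(x)
First, find g(2):
g(2) = 2 * 2 + 3 = 7
Next, f'(u) = 3u^2
And g'(x) = 2
So f'(g(2)) * g'(2)
= 3 * 7^2 * 2
= 3 * 49 * 2
= 294

294


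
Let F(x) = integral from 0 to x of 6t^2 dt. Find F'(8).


By the Fundamental Theorem of Calculus (Part 1):
If F(x) = integral from 0 to x of f(t) dt, then F'(x) = f(x)
Here f(t) = 6t^2
So F'(x) = 6x^2
Evaluate at x = 8:
F'(8) = 6 * 8^2
= 6 * 64
= 384

384


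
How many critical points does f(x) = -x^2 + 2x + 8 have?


Find where f'(x) = 0:
f'(x) = -2x + 2
Set f'(x) = 0:
-2x + 2 = 0
x = -2 / (-2) = 1
This is a linear equation in x, so there is exactly one solution.
Number of critical points: 1

1


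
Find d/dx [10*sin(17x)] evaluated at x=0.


Apply the chain rule to differentiate 10*sin(17x):
d/dx [10*sin(17x)]
= 10 * cos(17x) * d/dx(17x)
= 10 * 17 * cos(17x)
= 170 * cos(17x)
Evaluate at x = 0:
= 170 * cos(0)
= 170 * 1
= 170

170


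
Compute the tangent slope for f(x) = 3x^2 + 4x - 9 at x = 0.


The slope of the tangent line equals f'(x) at the point.
f(x) = 3x^2 + 4x - 9
f'(x) = 6x + 4
At x = 0:
f'(0) = 6 * 0 + 4
= 0 + 4
= 4

4


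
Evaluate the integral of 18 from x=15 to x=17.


The integral of a constant k over [a, b] equals k * (b - a).
integral from 15 to 17 of 18 dx
= 18 * (17 - 15)
= 18 * 2
= 36

36


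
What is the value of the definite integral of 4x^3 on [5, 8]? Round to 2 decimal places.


Find the antiderivative of 4x^3:
F(x) = 4/4 * x^4
Apply the Fundamental Theorem of Calculus:
F(8) - F(5)
= 4/4 * 8^4 - 4/4 * 5^4
= 4/4 * (4096 - 625)
= 4/4 * 3471
= 3471 = 3471.00

3471.00


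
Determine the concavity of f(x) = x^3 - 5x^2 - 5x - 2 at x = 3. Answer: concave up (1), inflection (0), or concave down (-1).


Concavity is determined by the sign of f''(x).
f(x) = x^3 - 5x^2 - 5x - 2
f'(x) = 3x^2 - 10x - 5
f''(x) = 6x - 10
f''(3) = 6 * 3 - 10
= 18 - 10
= 8
Since f''(3) > 0, the function is concave up (1)

1


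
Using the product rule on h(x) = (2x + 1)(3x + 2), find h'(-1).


Let u(x) = 2x + 1 and v(x) = 3x + 2
u'(x) = 2
v'(x) = 3
Product rule: h'(x) = u'(x)*v(x) + u(x)*v'(x)
= 2 * (3x + 2) + (2x + 1) * 3
At x = -1:
u(-1) = 2 * (-1) + 1 = -1
v(-1) = 3 * (-1) + 2 = -1
h'(-1) = 2 * (-1) + (-1) * 3
= -2 - 3
= -5

-5


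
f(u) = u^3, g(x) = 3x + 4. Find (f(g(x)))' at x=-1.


Using the chain rule: (f(g(x)))' = f'(g(x)) * g'(x)
First, find g(-1):
g(-1) = 3 * (-1) + 4 = 1
Next, f'(u) = 3u^2
And g'(x) = 3
So f'(g(-1)) * g'(-1)
= 3 * 1^2 * 3
= 3 * 1 * 3
= 9

9


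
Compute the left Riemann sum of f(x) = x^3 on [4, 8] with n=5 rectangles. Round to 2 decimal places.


Left Riemann sum uses left endpoints of each subinterval.
Interval: [4, 8], n = 5
dx = (8 - 4) / 5 = 4/5
Left endpoints: [4, 24/5, 28/5, 32/5, 36/5]
f values: [64, 13824/125, 21952/125, 32768/125, 46656/125]
Sum = dx * (sum of f values)
= 4/5 * 4928/5
= 19712/25 = 788.48

788.48


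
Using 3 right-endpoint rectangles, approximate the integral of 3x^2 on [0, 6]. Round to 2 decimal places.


Right Riemann sum uses right endpoints of each subinterval.
Interval: [0, 6], n = 3
dx = (6 - 0) / 3 = 2
Right endpoints: [2, 4, 6]
f values: [12, 48, 108]
Sum = dx * (sum of f values)
= 2 * 168
= 336 = 336.00

336.00


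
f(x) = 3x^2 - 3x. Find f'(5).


Differentiate term by term using power and sum rules:
f(x) = 3x^2 - 3x
f'(x) = 6x - 3
Substitute x = 5:
f'(5) = 6 * 5 - 3
= 30 - 3
= 27

27


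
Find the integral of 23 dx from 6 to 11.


The integral of a constant k over [a, b] equals k * (b - a).
integral from 6 to 11 of 23 dx
= 23 * (11 - 6)
= 23 * 5
= 115

115


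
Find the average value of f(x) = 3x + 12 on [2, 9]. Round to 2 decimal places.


Average value = 1/(b-a) * integral from a to b of f(x) dx
First compute the integral of 3x + 12:
F(x) = (3/2)x^2 + 12x
F(9) = 3/2 * 81 + 12 * 9 = 459/2
F(2) = 3/2 * 4 + 12 * 2 = 30
Integral = 459/2 - 30 = 399/2
Average = (399/2) / (9 - 2) = (399/2) / 7
= 57/2 = 28.50

28.50


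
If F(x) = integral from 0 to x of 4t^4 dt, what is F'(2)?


By the Fundamental Theorem of Calculus (Part 1):
If F(x) = integral from 0 to x of f(t) dt, then F'(x) = f(x)
Here f(t) = 4t^4
So F'(x) = 4x^4
Evaluate at x = 2:
F'(2) = 4 * 2^4
= 4 * 16
= 64

64


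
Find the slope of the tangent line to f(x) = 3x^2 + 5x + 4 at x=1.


The slope of the tangent line equals f'(x) at the point.
f(x) = 3x^2 + 5x + 4
f'(x) = 6x + 5
At x = 1:
f'(1) = 6 * 1 + 5
= 6 + 5
= 11

11


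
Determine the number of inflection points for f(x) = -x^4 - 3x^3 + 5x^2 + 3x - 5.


Inflection points occur where f''(x) = 0 and concavity changes.
f(x) = -x^4 - 3x^3 + 5x^2 + 3x - 5
f'(x) = -4x^3 - 9x^2 + 10x + 3
f''(x) = -12x^2 - 18x + 10
This is a quadratic in x. Use the discriminant to count real roots.
Discriminant = (-18)^2 - 4 * (-12) * 10
= 324 - (-480)
= 804
Since discriminant > 0, f''(x) = 0 has 2 distinct real solutions.
A quadratic with two distinct real roots changes sign at each root, so concavity changes at both.
Number of inflection points: 2

2


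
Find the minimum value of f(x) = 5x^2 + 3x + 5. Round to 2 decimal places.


For a quadratic f(x) = ax^2 + bx + c with a > 0, the minimum is at the vertex.
Vertex x-coordinate: x = -b/(2a)
x = -(3) / (2 * 5)
x = -3/10
Substitute back to find the minimum value:
f(-3/10) = 5 * (-3/10)^2 + 3 * (-3/10) + 5
= 9/20 - 9/10 + 5
= 91/20 = 4.55

4.55


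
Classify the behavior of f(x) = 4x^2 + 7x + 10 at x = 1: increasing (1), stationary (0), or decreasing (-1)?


Compute f'(x) to determine behavior:
f'(x) = 8x + 7
f'(1) = 8 * 1 + 7
= 8 + 7
= 15
Since f'(1) > 0, the function is increasing (1)

1


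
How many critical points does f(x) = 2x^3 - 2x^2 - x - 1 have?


Find where f'(x) = 0:
f(x) = 2x^3 - 2x^2 - x - 1
f'(x) = 6x^2 - 4x - 1
This is a quadratic in x. Use the discriminant to count real roots.
Discriminant = (-4)^2 - 4 * 6 * (-1)
= 16 - (-24)
= 40
Since discriminant > 0, f'(x) = 0 has 2 real solutions.
Number of critical points: 2

2


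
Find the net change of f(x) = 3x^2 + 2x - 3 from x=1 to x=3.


Net change = f(b) - f(a)
f(x) = 3x^2 + 2x - 3
Compute f(3):
f(3) = 3 * 3^2 + 2 * 3 - 3
= 27 + 6 - 3
= 30
Compute f(1):
f(1) = 3 * 1^2 + 2 * 1 - 3
= 3 + 2 - 3
= 2
Net change = 30 - 2 = 28

28


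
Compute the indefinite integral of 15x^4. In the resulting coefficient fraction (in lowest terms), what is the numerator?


Apply the power rule for integration:
integral of ax^n dx = a/(n+1) * x^(n+1) + C
integral of 15x^4 dx
= 15/5 * x^5 + C
= 3 * x^5 + C
The coefficient in lowest terms is 3 = 3/1, so its numerator is 3

3


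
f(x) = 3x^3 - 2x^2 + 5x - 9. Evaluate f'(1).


Differentiate f(x) = 3x^3 - 2x^2 + 5x - 9 term by term:
f'(x) = 9x^2 - 4x + 5
Substitute x = 1:
f'(1) = 9 * 1^2 - 4 * 1 + 5
= 9 - 4 + 5
= 10

10


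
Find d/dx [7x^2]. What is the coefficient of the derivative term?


We apply the power rule: d/dx [ax^n] = a*n * x^(n-1)
d/dx [7x^2]
= 7 * 2 * x^(2-1)
= 14x
The coefficient is 14

14


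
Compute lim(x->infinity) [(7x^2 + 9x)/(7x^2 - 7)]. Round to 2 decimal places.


For limits at infinity with equal-degree polynomials,
we compare leading coefficients.
Numerator leading term: 7x^2
Denominator leading term: 7x^2
Divide both by x^2:
lim = (7 + 9/x) / (7 - 7/x^2)
As x -> infinity, the 1/x and 1/x^2 terms vanish:
= 7/7 = 1 = 1.00

1.00


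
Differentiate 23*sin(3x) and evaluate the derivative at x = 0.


Apply the chain rule to differentiate 23*sin(3x):
d/dx [23*sin(3x)]
= 23 * cos(3x) * d/dx(3x)
= 23 * 3 * cos(3x)
= 69 * cos(3x)
Evaluate at x = 0:
= 69 * cos(0)
= 69 * 1
= 69

69


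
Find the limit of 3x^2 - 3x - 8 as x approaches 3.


Since polynomials are continuous, we use direct substitution.
lim(x->3) of 3x^2 - 3x - 8
= 3 * 3^2 - 3 * 3 - 8
= 27 - 9 - 8
= 10

10


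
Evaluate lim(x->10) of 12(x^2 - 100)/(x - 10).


Direct substitution gives 0/0, so we factor the numerator.
Factor: 12(x^2 - 100) = 12 * (x - 10)(x + 10)
Cancel the common factor (x - 10):
12(x^2 - 100)/(x - 10) = 12 * (x + 10)
Now substitute x = 10:
= 12 * (10 + 10) = 240

240


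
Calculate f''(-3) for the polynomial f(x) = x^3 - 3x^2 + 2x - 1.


First derivative:
f'(x) = 3x^2 - 6x + 2
Second derivative:
f''(x) = 6x - 6
Substitute x = -3:
f''(-3) = 6 * (-3) - 6
= -18 - 6
= -24

-24


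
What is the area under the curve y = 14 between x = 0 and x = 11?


The area under a constant function y = 14 is a rectangle.
Width = 11 - 0 = 11
Height = 14
Area = width * height
= 11 * 14
= 154

154


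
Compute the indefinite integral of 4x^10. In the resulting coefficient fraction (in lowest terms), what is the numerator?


Apply the power rule for integration:
integral of ax^n dx = a/(n+1) * x^(n+1) + C
integral of 4x^10 dx
= 4/11 * x^11 + C
The coefficient in lowest terms is 4/11, and its numerator is 4

4


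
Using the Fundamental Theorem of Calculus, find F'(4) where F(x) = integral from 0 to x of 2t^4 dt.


By the Fundamental Theorem of Calculus (Part 1):
If F(x) = integral from 0 to x of f(t) dt, then F'(x) = f(x)
Here f(t) = 2t^4
So F'(x) = 2x^4
Evaluate at x = 4:
F'(4) = 2 * 4^4
= 2 * 256
= 512

512


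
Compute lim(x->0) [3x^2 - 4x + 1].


Since polynomials are continuous, we use direct substitution.
lim(x->0) of 3x^2 - 4x + 1
= 3 * 0^2 - 4 * 0 + 1
= 0 + 0 + 1
= 1

1


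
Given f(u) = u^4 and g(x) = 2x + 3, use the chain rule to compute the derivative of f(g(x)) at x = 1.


Using the chain rule: (f(g(x)))' = f'(g(x)) * g'(x)
First, find g(1):
g(1) = 2 * 1 + 3 = 5
Next, f'(u) = 4u^3
And g'(x) = 2
So f'(g(1)) * g'(1)
= 4 * 5^3 * 2
= 4 * 125 * 2
= 1000

1000


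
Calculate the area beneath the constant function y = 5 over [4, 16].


The area under a constant function y = 5 is a rectangle.
Width = 16 - 4 = 12
Height = 5
Area = width * height
= 12 * 5
= 60

60


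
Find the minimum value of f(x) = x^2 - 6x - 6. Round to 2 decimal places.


For a quadratic f(x) = ax^2 + bx + c with a > 0, the minimum is at the vertex.
Vertex x-coordinate: x = -b/(2a)
x = -(-6) / (2 * 1)
x = 6/2 = 3
Substitute back to find the minimum value:
f(3) = 1 * 3^2 - 6 * 3 - 6
= 9 - 18 - 6
= -15 = -15.00

-15.00


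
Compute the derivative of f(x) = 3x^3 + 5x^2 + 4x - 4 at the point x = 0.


Differentiate f(x) = 3x^3 + 5x^2 + 4x - 4 term by term:
f'(x) = 9x^2 + 10x + 4
Substitute x = 0:
f'(0) = 9 * 0^2 + 10 * 0 + 4
= 0 + 0 + 4
= 4

4


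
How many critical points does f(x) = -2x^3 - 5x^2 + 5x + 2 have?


Find where f'(x) = 0:
f(x) = -2x^3 - 5x^2 + 5x + 2
f'(x) = -6x^2 - 10x + 5
This is a quadratic in x. Use the discriminant to count real roots.
Discriminant = (-10)^2 - 4 * (-6) * 5
= 100 - (-120)
= 220
Since discriminant > 0, f'(x) = 0 has 2 real solutions.
Number of critical points: 2

2


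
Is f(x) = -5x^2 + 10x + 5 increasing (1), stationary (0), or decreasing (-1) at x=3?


Compute f'(x) to determine behavior:
f'(x) = -10x + 10
f'(3) = -10 * 3 + 10
= -30 + 10
= -20
Since f'(3) < 0, the function is decreasing (-1)

-1


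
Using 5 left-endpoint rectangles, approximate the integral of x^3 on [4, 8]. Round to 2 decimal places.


Left Riemann sum uses left endpoints of each subinterval.
Interval: [4, 8], n = 5
dx = (8 - 4) / 5 = 4/5
Left endpoints: [4, 24/5, 28/5, 32/5, 36/5]
f values: [64, 13824/125, 21952/125, 32768/125, 46656/125]
Sum = dx * (sum of f values)
= 4/5 * 4928/5
= 19712/25 = 788.48

788.48


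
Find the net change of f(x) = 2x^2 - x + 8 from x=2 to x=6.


Net change = f(b) - f(a)
f(x) = 2x^2 - x + 8
Compute f(6):
f(6) = 2 * 6^2 - 1 * 6 + 8
= 72 - 6 + 8
= 74
Compute f(2):
f(2) = 2 * 2^2 - 1 * 2 + 8
= 8 - 2 + 8
= 14
Net change = 74 - 14 = 60

60


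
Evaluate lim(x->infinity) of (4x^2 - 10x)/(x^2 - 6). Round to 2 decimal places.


For limits at infinity with equal-degree polynomials,
we compare leading coefficients.
Numerator leading term: 4x^2
Denominator leading term: x^2
Divide both by x^2:
lim = (4 - 10/x) / (1 - 6/x^2)
As x -> infinity, the 1/x and 1/x^2 terms vanish:
= 4/1 = 4 = 4.00

4.00


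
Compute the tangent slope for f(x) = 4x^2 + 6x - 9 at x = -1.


The slope of the tangent line equals f'(x) at the point.
f(x) = 4x^2 + 6x - 9
f'(x) = 8x + 6
At x = -1:
f'(-1) = 8 * (-1) + 6
= -8 + 6
= -2

-2


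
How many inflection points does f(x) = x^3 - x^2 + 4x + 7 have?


Inflection points occur where f''(x) = 0 and concavity changes.
f(x) = x^3 - x^2 + 4x + 7
f'(x) = 3x^2 - 2x + 4
f''(x) = 6x - 2
Set f''(x) = 0:
6x - 2 = 0
x = 2 / 6 = 1/3
Since f''(x) is linear (degree 1), it changes sign at this point.
Therefore there is exactly 1 inflection point.

1


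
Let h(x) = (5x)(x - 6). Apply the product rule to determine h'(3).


Let u(x) = 5x and v(x) = x - 6
u'(x) = 5
v'(x) = 1
Product rule: h'(x) = u'(x)*v(x) + u(x)*v'(x)
= 5 * (x - 6) + (5x) * 1
At x = 3:
u(3) = 5 * 3 + 0 = 15
v(3) = 1 * 3 - 6 = -3
h'(3) = 5 * (-3) + 15 * 1
= -15 + 15
= 0

0


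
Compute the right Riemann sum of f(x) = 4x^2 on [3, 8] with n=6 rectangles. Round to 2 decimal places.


Right Riemann sum uses right endpoints of each subinterval.
Interval: [3, 8], n = 6
dx = (8 - 3) / 6 = 5/6
Right endpoints: [23/6, 14/3, 11/2, 19/3, 43/6, 8]
f values: [529/9, 784/9, 121, 1444/9, 1849/9, 256]
Sum = dx * (sum of f values)
= 5/6 * 7999/9
= 39995/54 ≈ 740.65

740.65


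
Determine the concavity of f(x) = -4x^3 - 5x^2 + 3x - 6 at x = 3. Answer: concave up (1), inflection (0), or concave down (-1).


Concavity is determined by the sign of f''(x).
f(x) = -4x^3 - 5x^2 + 3x - 6
f'(x) = -12x^2 - 10x + 3
f''(x) = -24x - 10
f''(3) = -24 * 3 - 10
= -72 - 10
= -82
Since f''(3) < 0, the function is concave down (-1)

-1


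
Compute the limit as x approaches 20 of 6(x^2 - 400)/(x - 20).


Direct substitution gives 0/0, so we factor the numerator.
Factor: 6(x^2 - 400) = 6 * (x - 20)(x + 20)
Cancel the common factor (x - 20):
6(x^2 - 400)/(x - 20) = 6 * (x + 20)
Now substitute x = 20:
= 6 * (20 + 20) = 240

240


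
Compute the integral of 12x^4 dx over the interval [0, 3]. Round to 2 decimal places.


Find the antiderivative of 12x^4:
F(x) = 12/5 * x^5
Apply the Fundamental Theorem of Calculus:
F(3) - F(0)
= 12/5 * 3^5 - 12/5 * 0^5
= 12/5 * (243 - 0)
= 12/5 * 243
= 2916/5 = 583.20

583.20


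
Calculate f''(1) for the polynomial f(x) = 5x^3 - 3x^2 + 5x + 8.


First derivative:
f'(x) = 15x^2 - 6x + 5
Second derivative:
f''(x) = 30x - 6
Substitute x = 1:
f''(1) = 30 * 1 - 6
= 30 - 6
= 24

24


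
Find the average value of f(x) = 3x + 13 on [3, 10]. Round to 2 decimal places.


Average value = 1/(b-a) * integral from a to b of f(x) dx
First compute the integral of 3x + 13:
F(x) = (3/2)x^2 + 13x
F(10) = 3/2 * 100 + 13 * 10 = 280
F(3) = 3/2 * 9 + 13 * 3 = 105/2
Integral = 280 - 105/2 = 455/2
Average = (455/2) / (10 - 3) = (455/2) / 7
= 65/2 = 32.50

32.50


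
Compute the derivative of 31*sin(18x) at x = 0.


Apply the chain rule to differentiate 31*sin(18x):
d/dx [31*sin(18x)]
= 31 * cos(18x) * d/dx(18x)
= 31 * 18 * cos(18x)
= 558 * cos(18x)
Evaluate at x = 0:
= 558 * cos(0)
= 558 * 1
= 558

558


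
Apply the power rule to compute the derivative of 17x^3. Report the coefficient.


We apply the power rule: d/dx [ax^n] = a*n * x^(n-1)
d/dx [17x^3]
= 17 * 3 * x^(3-1)
= 51x^2
The coefficient is 51

51


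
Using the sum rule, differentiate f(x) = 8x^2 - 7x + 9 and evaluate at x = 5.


Differentiate term by term using power and sum rules:
f(x) = 8x^2 - 7x + 9
f'(x) = 16x - 7
Substitute x = 5:
f'(5) = 16 * 5 - 7
= 80 - 7
= 73

73


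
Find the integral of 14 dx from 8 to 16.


The integral of a constant k over [a, b] equals k * (b - a).
integral from 8 to 16 of 14 dx
= 14 * (16 - 8)
= 14 * 8
= 112

112


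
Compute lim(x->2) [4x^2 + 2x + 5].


Since polynomials are continuous, we use direct substitution.
lim(x->2) of 4x^2 + 2x + 5
= 4 * 2^2 + 2 * 2 + 5
= 16 + 4 + 5
= 25

25


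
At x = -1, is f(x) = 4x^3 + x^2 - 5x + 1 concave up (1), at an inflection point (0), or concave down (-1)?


Concavity is determined by the sign of f''(x).
f(x) = 4x^3 + x^2 - 5x + 1
f'(x) = 12x^2 + 2x - 5
f''(x) = 24x + 2
f''(-1) = 24 * (-1) + 2
= -24 + 2
= -22
Since f''(-1) < 0, the function is concave down (-1)

-1


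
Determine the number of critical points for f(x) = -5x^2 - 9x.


Find where f'(x) = 0:
f'(x) = -10x - 9
Set f'(x) = 0:
-10x - 9 = 0
x = 9 / (-10) = -9/10
This is a linear equation in x, so there is exactly one solution.
Number of critical points: 1

1


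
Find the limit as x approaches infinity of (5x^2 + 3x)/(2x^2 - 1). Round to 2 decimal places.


For limits at infinity with equal-degree polynomials,
we compare leading coefficients.
Numerator leading term: 5x^2
Denominator leading term: 2x^2
Divide both by x^2:
lim = (5 + 3/x) / (2 - 1/x^2)
As x -> infinity, the 1/x and 1/x^2 terms vanish:
= 5/2 = 2.50

2.50


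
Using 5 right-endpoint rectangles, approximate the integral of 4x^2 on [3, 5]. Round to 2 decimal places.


Right Riemann sum uses right endpoints of each subinterval.
Interval: [3, 5], n = 5
dx = (5 - 3) / 5 = 2/5
Right endpoints: [17/5, 19/5, 21/5, 23/5, 5]
f values: [1156/25, 1444/25, 1764/25, 2116/25, 100]
Sum = dx * (sum of f values)
= 2/5 * 1796/5
= 3592/25 = 143.68

143.68


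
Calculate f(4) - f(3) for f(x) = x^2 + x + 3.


Net change = f(b) - f(a)
f(x) = x^2 + x + 3
Compute f(4):
f(4) = 1 * 4^2 + 1 * 4 + 3
= 16 + 4 + 3
= 23
Compute f(3):
f(3) = 1 * 3^2 + 1 * 3 + 3
= 9 + 3 + 3
= 15
Net change = 23 - 15 = 8

8


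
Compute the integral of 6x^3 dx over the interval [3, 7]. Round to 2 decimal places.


Find the antiderivative of 6x^3:
F(x) = 6/4 * x^4
Apply the Fundamental Theorem of Calculus:
F(7) - F(3)
= 6/4 * 7^4 - 6/4 * 3^4
= 6/4 * (2401 - 81)
= 6/4 * 2320
= 3480 = 3480.00

3480.00


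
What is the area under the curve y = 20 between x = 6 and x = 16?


The area under a constant function y = 20 is a rectangle.
Width = 16 - 6 = 10
Height = 20
Area = width * height
= 10 * 20
= 200

200


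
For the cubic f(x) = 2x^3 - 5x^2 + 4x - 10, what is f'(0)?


Differentiate f(x) = 2x^3 - 5x^2 + 4x - 10 term by term:
f'(x) = 6x^2 - 10x + 4
Substitute x = 0:
f'(0) = 6 * 0^2 - 10 * 0 + 4
= 0 + 0 + 4
= 4

4


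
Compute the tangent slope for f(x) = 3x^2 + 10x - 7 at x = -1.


The slope of the tangent line equals f'(x) at the point.
f(x) = 3x^2 + 10x - 7
f'(x) = 6x + 10
At x = -1:
f'(-1) = 6 * (-1) + 10
= -6 + 10
= 4

4


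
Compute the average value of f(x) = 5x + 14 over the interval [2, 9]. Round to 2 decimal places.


Average value = 1/(b-a) * integral from a to b of f(x) dx
First compute the integral of 5x + 14:
F(x) = (5/2)x^2 + 14x
F(9) = 5/2 * 81 + 14 * 9 = 657/2
F(2) = 5/2 * 4 + 14 * 2 = 38
Integral = 657/2 - 38 = 581/2
Average = (581/2) / (9 - 2) = (581/2) / 7
= 83/2 = 41.50

41.50


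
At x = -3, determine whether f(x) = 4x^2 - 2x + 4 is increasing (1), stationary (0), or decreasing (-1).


Compute f'(x) to determine behavior:
f'(x) = 8x - 2
f'(-3) = 8 * (-3) - 2
= -24 - 2
= -26
Since f'(-3) < 0, the function is decreasing (-1)

-1


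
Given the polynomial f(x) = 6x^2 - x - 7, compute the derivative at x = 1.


Differentiate term by term using power and sum rules:
f(x) = 6x^2 - x - 7
f'(x) = 12x - 1
Substitute x = 1:
f'(1) = 12 * 1 - 1
= 12 - 1
= 11

11


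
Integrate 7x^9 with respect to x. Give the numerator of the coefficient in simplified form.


Apply the power rule for integration:
integral of ax^n dx = a/(n+1) * x^(n+1) + C
integral of 7x^9 dx
= 7/10 * x^10 + C
The coefficient in lowest terms is 7/10, and its numerator is 7

7


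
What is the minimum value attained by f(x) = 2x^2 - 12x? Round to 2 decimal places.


For a quadratic f(x) = ax^2 + bx + c with a > 0, the minimum is at the vertex.
Vertex x-coordinate: x = -b/(2a)
x = -(-12) / (2 * 2)
x = 12/4 = 3
Substitute back to find the minimum value:
f(3) = 2 * 3^2 - 12 * 3 + 0
= 18 - 36 + 0
= -18 = -18.00

-18.00


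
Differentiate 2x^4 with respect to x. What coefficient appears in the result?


We apply the power rule: d/dx [ax^n] = a*n * x^(n-1)
d/dx [2x^4]
= 2 * 4 * x^(4-1)
= 8x^3
The coefficient is 8

8


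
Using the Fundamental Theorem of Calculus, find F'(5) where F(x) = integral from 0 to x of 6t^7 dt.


By the Fundamental Theorem of Calculus (Part 1):
If F(x) = integral from 0 to x of f(t) dt, then F'(x) = f(x)
Here f(t) = 6t^7
So F'(x) = 6x^7
Evaluate at x = 5:
F'(5) = 6 * 5^7
= 6 * 78125
= 468750

468750


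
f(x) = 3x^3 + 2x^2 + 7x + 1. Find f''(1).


First derivative:
f'(x) = 9x^2 + 4x + 7
Second derivative:
f''(x) = 18x + 4
Substitute x = 1:
f''(1) = 18 * 1 + 4
= 18 + 4
= 22

22


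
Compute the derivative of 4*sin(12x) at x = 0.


Apply the chain rule to differentiate 4*sin(12x):
d/dx [4*sin(12x)]
= 4 * cos(12x) * d/dx(12x)
= 4 * 12 * cos(12x)
= 48 * cos(12x)
Evaluate at x = 0:
= 48 * cos(0)
= 48 * 1
= 48

48


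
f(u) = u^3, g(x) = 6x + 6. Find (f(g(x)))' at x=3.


Using the chain rule: (f(g(x)))' = f'(g(x)) * g'(x)
First, find g(3):
g(3) = 6 * 3 + 6 = 24
Next, f'(u) = 3u^2
And g'(x) = 6
So f'(g(3)) * g'(3)
= 3 * 24^2 * 6
= 3 * 576 * 6
= 10368

10368


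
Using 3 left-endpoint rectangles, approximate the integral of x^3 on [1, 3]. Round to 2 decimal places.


Left Riemann sum uses left endpoints of each subinterval.
Interval: [1, 3], n = 3
dx = (3 - 1) / 3 = 2/3
Left endpoints: [1, 5/3, 7/3]
f values: [1, 125/27, 343/27]
Sum = dx * (sum of f values)
= 2/3 * 55/3
= 110/9 ≈ 12.22

12.22


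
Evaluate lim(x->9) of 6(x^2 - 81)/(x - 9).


Direct substitution gives 0/0, so we factor the numerator.
Factor: 6(x^2 - 81) = 6 * (x - 9)(x + 9)
Cancel the common factor (x - 9):
6(x^2 - 81)/(x - 9) = 6 * (x + 9)
Now substitute x = 9:
= 6 * (9 + 9) = 108

108


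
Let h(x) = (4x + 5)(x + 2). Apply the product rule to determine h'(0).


Let u(x) = 4x + 5 and v(x) = x + 2
u'(x) = 4
v'(x) = 1
Product rule: h'(x) = u'(x)*v(x) + u(x)*v'(x)
= 4 * (x + 2) + (4x + 5) * 1
At x = 0:
u(0) = 4 * 0 + 5 = 5
v(0) = 1 * 0 + 2 = 2
h'(0) = 4 * 2 + 5 * 1
= 8 + 5
= 13

13


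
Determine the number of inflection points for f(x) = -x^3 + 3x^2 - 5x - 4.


Inflection points occur where f''(x) = 0 and concavity changes.
f(x) = -x^3 + 3x^2 - 5x - 4
f'(x) = -3x^2 + 6x - 5
f''(x) = -6x + 6
Set f''(x) = 0:
-6x + 6 = 0
x = -6 / (-6) = 1
Since f''(x) is linear (degree 1), it changes sign at this point.
Therefore there is exactly 1 inflection point.

1


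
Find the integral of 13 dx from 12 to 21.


The integral of a constant k over [a, b] equals k * (b - a).
integral from 12 to 21 of 13 dx
= 13 * (21 - 12)
= 13 * 9
= 117

117


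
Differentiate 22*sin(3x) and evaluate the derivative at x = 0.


Apply the chain rule to differentiate 22*sin(3x):
d/dx [22*sin(3x)]
= 22 * cos(3x) * d/dx(3x)
= 22 * 3 * cos(3x)
= 66 * cos(3x)
Evaluate at x = 0:
= 66 * cos(0)
= 66 * 1
= 66

66


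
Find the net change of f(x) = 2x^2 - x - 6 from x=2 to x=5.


Net change = f(b) - f(a)
f(x) = 2x^2 - x - 6
Compute f(5):
f(5) = 2 * 5^2 - 1 * 5 - 6
= 50 - 5 - 6
= 39
Compute f(2):
f(2) = 2 * 2^2 - 1 * 2 - 6
= 8 - 2 - 6
= 0
Net change = 39 - 0 = 39

39


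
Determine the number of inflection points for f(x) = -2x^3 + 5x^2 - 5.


Inflection points occur where f''(x) = 0 and concavity changes.
f(x) = -2x^3 + 5x^2 - 5
f'(x) = -6x^2 + 10x
f''(x) = -12x + 10
Set f''(x) = 0:
-12x + 10 = 0
x = -10 / (-12) = 5/6
Since f''(x) is linear (degree 1), it changes sign at this point.
Therefore there is exactly 1 inflection point.

1


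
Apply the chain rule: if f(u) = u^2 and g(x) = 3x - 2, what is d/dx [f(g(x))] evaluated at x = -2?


Using the chain rule: (f(g(x)))' = f'(g(x)) * g'(x)
First, find g(-2):
g(-2) = 3 * (-2) - 2 = -8
Next, f'(u) = 2u
And g'(x) = 3
So f'(g(-2)) * g'(-2)
= 2 * (-8) * 3
= -48

-48


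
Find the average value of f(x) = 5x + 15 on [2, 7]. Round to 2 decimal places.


Average value = 1/(b-a) * integral from a to b of f(x) dx
First compute the integral of 5x + 15:
F(x) = (5/2)x^2 + 15x
F(7) = 5/2 * 49 + 15 * 7 = 455/2
F(2) = 5/2 * 4 + 15 * 2 = 40
Integral = 455/2 - 40 = 375/2
Average = (375/2) / (7 - 2) = (375/2) / 5
= 75/2 = 37.50

37.50


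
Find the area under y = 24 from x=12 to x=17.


The area under a constant function y = 24 is a rectangle.
Width = 17 - 12 = 5
Height = 24
Area = width * height
= 5 * 24
= 120

120


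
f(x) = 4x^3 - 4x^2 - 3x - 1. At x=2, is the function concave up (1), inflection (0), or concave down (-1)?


Concavity is determined by the sign of f''(x).
f(x) = 4x^3 - 4x^2 - 3x - 1
f'(x) = 12x^2 - 8x - 3
f''(x) = 24x - 8
f''(2) = 24 * 2 - 8
= 48 - 8
= 40
Since f''(2) > 0, the function is concave up (1)

1


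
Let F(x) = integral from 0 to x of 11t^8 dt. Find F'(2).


By the Fundamental Theorem of Calculus (Part 1):
If F(x) = integral from 0 to x of f(t) dt, then F'(x) = f(x)
Here f(t) = 11t^8
So F'(x) = 11x^8
Evaluate at x = 2:
F'(2) = 11 * 2^8
= 11 * 256
= 2816

2816


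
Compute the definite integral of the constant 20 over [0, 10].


The integral of a constant k over [a, b] equals k * (b - a).
integral from 0 to 10 of 20 dx
= 20 * (10 - 0)
= 20 * 10
= 200

200


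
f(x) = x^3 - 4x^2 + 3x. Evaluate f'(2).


Differentiate f(x) = x^3 - 4x^2 + 3x term by term:
f'(x) = 3x^2 - 8x + 3
Substitute x = 2:
f'(2) = 3 * 2^2 - 8 * 2 + 3
= 12 - 16 + 3
= -1

-1


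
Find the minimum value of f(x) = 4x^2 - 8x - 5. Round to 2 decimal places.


For a quadratic f(x) = ax^2 + bx + c with a > 0, the minimum is at the vertex.
Vertex x-coordinate: x = -b/(2a)
x = -(-8) / (2 * 4)
x = 8/8 = 1
Substitute back to find the minimum value:
f(1) = 4 * 1^2 - 8 * 1 - 5
= 4 - 8 - 5
= -9 = -9.00

-9.00


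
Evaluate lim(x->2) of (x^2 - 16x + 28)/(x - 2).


Direct substitution gives 0/0, so we factor the numerator.
Factor: (x^2 - 16x + 28) = (x - 2)(x - 14)
Cancel the common factor (x - 2):
(x^2 - 16x + 28)/(x - 2) = (x - 14)
Now substitute x = 2:
= (2) - (14) = -12

-12


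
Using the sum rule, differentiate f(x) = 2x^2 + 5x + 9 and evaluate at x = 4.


Differentiate term by term using power and sum rules:
f(x) = 2x^2 + 5x + 9
f'(x) = 4x + 5
Substitute x = 4:
f'(4) = 4 * 4 + 5
= 16 + 5
= 21

21


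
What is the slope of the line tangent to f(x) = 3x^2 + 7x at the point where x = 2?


The slope of the tangent line equals f'(x) at the point.
f(x) = 3x^2 + 7x
f'(x) = 6x + 7
At x = 2:
f'(2) = 6 * 2 + 7
= 12 + 7
= 19

19


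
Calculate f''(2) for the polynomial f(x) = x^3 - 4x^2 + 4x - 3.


First derivative:
f'(x) = 3x^2 - 8x + 4
Second derivative:
f''(x) = 6x - 8
Substitute x = 2:
f''(2) = 6 * 2 - 8
= 12 - 8
= 4

4


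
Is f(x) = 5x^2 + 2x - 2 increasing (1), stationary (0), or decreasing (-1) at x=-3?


Compute f'(x) to determine behavior:
f'(x) = 10x + 2
f'(-3) = 10 * (-3) + 2
= -30 + 2
= -28
Since f'(-3) < 0, the function is decreasing (-1)

-1


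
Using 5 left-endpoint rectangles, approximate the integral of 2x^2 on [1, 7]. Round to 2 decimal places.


Left Riemann sum uses left endpoints of each subinterval.
Interval: [1, 7], n = 5
dx = (7 - 1) / 5 = 6/5
Left endpoints: [1, 11/5, 17/5, 23/5, 29/5]
f values: [2, 242/25, 578/25, 1058/25, 1682/25]
Sum = dx * (sum of f values)
= 6/5 * 722/5
= 4332/25 = 173.28

173.28


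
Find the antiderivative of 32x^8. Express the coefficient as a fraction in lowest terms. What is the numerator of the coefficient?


Apply the power rule for integration:
integral of ax^n dx = a/(n+1) * x^(n+1) + C
integral of 32x^8 dx
= 32/9 * x^9 + C
The coefficient in lowest terms is 32/9, and its numerator is 32

32


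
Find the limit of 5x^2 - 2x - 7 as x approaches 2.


Since polynomials are continuous, we use direct substitution.
lim(x->2) of 5x^2 - 2x - 7
= 5 * 2^2 - 2 * 2 - 7
= 20 - 4 - 7
= 9

9


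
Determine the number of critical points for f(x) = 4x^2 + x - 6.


Find where f'(x) = 0:
f'(x) = 8x + 1
Set f'(x) = 0:
8x + 1 = 0
x = -1 / 8 = -1/8
This is a linear equation in x, so there is exactly one solution.
Number of critical points: 1

1


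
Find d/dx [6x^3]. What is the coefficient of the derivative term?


We apply the power rule: d/dx [ax^n] = a*n * x^(n-1)
d/dx [6x^3]
= 6 * 3 * x^(3-1)
= 18x^2
The coefficient is 18

18


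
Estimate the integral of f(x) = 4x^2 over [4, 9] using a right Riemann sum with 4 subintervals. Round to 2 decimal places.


Right Riemann sum uses right endpoints of each subinterval.
Interval: [4, 9], n = 4
dx = (9 - 4) / 4 = 5/4
Right endpoints: [21/4, 13/2, 31/4, 9]
f values: [441/4, 169, 961/4, 324]
Sum = dx * (sum of f values)
= 5/4 * 1687/2
= 8435/8 ≈ 1054.38

1054.38


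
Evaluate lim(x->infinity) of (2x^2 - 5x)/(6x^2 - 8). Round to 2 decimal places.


For limits at infinity with equal-degree polynomials,
we compare leading coefficients.
Numerator leading term: 2x^2
Denominator leading term: 6x^2
Divide both by x^2:
lim = (2 - 5/x) / (6 - 8/x^2)
As x -> infinity, the 1/x and 1/x^2 terms vanish:
= 2/6 = 1/3 ≈ 0.33

0.33
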